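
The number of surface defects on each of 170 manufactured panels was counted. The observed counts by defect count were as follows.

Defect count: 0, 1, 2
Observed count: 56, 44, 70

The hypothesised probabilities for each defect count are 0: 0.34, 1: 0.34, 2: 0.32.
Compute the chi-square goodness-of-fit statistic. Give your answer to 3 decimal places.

Expected counts E_i = n·p_i: 170×0.34 = 57.8, 170×0.34 = 57.8, 170×0.32 = 54.4.
χ² = (56−57.8)²/57.8 + (44−57.8)²/57.8 + (70−54.4)²/54.4
   = 0.0561 + 3.2948 + 4.4735
Sum = 7.824

7.824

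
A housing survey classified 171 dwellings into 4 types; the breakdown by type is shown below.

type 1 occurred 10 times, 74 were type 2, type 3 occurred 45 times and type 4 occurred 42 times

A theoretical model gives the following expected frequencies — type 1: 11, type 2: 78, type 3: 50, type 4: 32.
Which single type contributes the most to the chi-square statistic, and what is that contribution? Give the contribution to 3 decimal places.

type 4, 3.125

χ² = (10−11)²/11 + (74−78)²/78 + (45−50)²/50 + (42−32)²/32
   = 0.0909 + 0.2051 + 0.5000 + 3.1250
The largest term is for type 4: 3.125.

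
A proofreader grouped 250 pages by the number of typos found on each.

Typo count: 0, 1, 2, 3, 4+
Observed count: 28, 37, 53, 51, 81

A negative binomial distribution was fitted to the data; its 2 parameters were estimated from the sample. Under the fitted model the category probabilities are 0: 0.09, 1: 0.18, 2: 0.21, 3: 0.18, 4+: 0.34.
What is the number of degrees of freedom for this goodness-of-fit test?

2

There are k = 5 categories and 2 parameters estimated from the data, so df = 5 − 1 − 2 = 2.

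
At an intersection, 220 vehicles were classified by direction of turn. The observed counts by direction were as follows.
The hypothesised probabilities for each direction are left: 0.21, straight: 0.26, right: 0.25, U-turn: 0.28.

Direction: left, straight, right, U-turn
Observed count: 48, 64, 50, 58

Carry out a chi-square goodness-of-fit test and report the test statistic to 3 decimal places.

1.543

Expected counts E_i = n·p_i: 220×0.21 = 46.2, 220×0.26 = 57.2, 220×0.25 = 55, 220×0.28 = 61.6.
cat           O        E   (O−E)²/E
left         48     46.2     0.0701
straight     64     57.2     0.8084
right        50       55     0.4545
U-turn       58     61.6     0.2104
Sum = 1.543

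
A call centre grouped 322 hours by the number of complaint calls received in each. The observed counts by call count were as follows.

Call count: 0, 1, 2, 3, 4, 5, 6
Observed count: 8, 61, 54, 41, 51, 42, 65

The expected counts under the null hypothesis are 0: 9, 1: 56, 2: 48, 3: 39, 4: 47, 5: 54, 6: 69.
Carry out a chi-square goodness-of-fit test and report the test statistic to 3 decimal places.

4.649

χ² = (8−9)²/9 + (61−56)²/56 + (54−48)²/48 + (41−39)²/39 + (51−47)²/47 + (42−54)²/54 + (65−69)²/69
   = 0.1111 + 0.4464 + 0.7500 + 0.1026 + 0.3404 + 2.6667 + 0.2319
Sum = 4.649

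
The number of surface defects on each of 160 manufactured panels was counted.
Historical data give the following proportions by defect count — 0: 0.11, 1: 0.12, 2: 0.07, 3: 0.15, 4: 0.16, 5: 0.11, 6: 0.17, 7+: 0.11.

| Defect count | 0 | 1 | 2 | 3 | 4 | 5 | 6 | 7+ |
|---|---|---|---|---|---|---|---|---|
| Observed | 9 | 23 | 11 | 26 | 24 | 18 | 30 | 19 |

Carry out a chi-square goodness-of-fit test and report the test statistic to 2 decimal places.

Expected counts E_i = n·p_i: 160×0.11 = 17.6, 160×0.12 = 19.2, 160×0.07 = 11.2, 160×0.15 = 24, 160×0.16 = 25.6, 160×0.11 = 17.6, 160×0.17 = 27.2, 160×0.11 = 17.6.
cat         O        E   (O−E)²/E
0           9     17.6      4.202
1          23     19.2      0.752
2          11     11.2      0.004
3          26       24      0.167
4          24     25.6      0.100
5          18     17.6      0.009
6          30     27.2      0.288
7+         19     17.6      0.111
Sum = 5.63

5.63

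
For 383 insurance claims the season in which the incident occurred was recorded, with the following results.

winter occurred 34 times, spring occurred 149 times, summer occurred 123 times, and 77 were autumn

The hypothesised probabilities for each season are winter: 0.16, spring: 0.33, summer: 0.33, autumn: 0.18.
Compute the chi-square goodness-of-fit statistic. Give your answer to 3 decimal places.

17.222

Expected counts E_i = n·p_i: 383×0.16 = 61.28, 383×0.33 = 126.39, 383×0.33 = 126.39, 383×0.18 = 68.94.
χ² = (34−61.28)²/61.28 + (149−126.39)²/126.39 + (123−126.39)²/126.39 + (77−68.94)²/68.94
   = 12.1442 + 4.0447 + 0.0909 + 0.9423
Sum = 17.222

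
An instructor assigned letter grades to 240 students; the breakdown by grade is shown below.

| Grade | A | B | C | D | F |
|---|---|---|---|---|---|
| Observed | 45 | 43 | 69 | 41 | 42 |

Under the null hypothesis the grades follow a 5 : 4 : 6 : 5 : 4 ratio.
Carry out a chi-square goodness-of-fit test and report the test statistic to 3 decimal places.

3.795

Ratio total = 24. Expected counts: 240×5/24 = 50, 240×4/24 = 40, 240×6/24 = 60, 240×5/24 = 50, 240×4/24 = 40.
cat         O        E   (O−E)²/E
A          45       50     0.5000
B          43       40     0.2250
C          69       60     1.3500
D          41       50     1.6200
F          42       40     0.1000
Sum = 3.795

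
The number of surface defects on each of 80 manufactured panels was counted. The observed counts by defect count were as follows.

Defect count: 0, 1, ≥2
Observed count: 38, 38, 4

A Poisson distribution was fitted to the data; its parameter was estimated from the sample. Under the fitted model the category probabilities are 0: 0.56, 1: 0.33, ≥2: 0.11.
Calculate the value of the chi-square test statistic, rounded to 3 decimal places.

8.747

Expected counts E_i = n·p_i: 80×0.56 = 44.8, 80×0.33 = 26.4, 80×0.11 = 8.8.
cat         O        E   (O−E)²/E
0          38     44.8     1.0321
1          38     26.4     5.0970
≥2          4      8.8     2.6182
Sum = 8.747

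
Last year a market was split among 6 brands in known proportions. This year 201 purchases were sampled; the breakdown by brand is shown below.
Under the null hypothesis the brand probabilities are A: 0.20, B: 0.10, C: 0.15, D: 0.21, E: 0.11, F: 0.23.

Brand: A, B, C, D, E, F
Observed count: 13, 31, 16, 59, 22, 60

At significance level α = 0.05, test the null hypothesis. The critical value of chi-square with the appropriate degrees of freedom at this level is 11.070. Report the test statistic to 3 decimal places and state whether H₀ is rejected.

41.736; reject

Expected counts E_i = n·p_i: 201×0.20 = 40.2, 201×0.10 = 20.1, 201×0.15 = 30.15, 201×0.21 = 42.21, 201×0.11 = 22.11, 201×0.23 = 46.23.
A: (13 − 40.2)²/40.2 = 739.84/40.2 = 18.4040
B: (31 − 20.1)²/20.1 = 118.81/20.1 = 5.9109
C: (16 − 30.15)²/30.15 = 200.2225/30.15 = 6.6409
D: (59 − 42.21)²/42.21 = 281.9041/42.21 = 6.6786
E: (22 − 22.11)²/22.11 = 0.0121/22.11 = 0.0005
F: (60 − 46.23)²/46.23 = 189.6129/46.23 = 4.1015
Sum = 41.736
df = 5. Since 41.736 > 11.070, we reject H₀.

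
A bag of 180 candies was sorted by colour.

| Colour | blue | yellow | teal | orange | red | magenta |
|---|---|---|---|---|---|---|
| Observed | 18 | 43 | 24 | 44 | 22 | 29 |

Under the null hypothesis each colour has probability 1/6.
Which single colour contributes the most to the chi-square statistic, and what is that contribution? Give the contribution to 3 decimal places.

Under H₀ each category has probability 1/6, so each expected count is 180/6 = 30.
cat          O        E   (O−E)²/E
blue        18       30     4.8000
yellow      43       30     5.6333
teal        24       30     1.2000
orange      44       30     6.5333
red         22       30     2.1333
magenta     29       30     0.0333
The largest term is for orange: 6.533.

orange, 6.533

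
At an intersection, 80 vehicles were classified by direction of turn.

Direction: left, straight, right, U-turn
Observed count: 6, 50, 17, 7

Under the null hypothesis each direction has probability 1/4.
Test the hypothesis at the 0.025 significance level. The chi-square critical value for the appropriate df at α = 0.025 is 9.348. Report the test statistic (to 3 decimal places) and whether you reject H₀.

Expected count for each of the 4 categories: 80/4 = 20.
cat           O        E   (O−E)²/E
left          6       20     9.8000
straight     50       20    45.0000
right        17       20     0.4500
U-turn        7       20     8.4500
Sum = 63.700
df = 3. Since 63.700 > 9.348, we reject H₀.

63.700; reject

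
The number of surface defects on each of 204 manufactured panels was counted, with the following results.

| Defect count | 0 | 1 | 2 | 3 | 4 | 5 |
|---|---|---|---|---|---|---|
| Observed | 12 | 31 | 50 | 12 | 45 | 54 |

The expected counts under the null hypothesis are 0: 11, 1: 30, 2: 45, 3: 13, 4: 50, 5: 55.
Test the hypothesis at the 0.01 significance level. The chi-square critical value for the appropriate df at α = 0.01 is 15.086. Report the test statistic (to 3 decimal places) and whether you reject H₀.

1.275; do not reject

χ² = (12−11)²/11 + (31−30)²/30 + (50−45)²/45 + (12−13)²/13 + (45−50)²/50 + (54−55)²/55
   = 0.0909 + 0.0333 + 0.5556 + 0.0769 + 0.5000 + 0.0182
Sum = 1.275
df = 5. Since 1.275 < 15.086, we do not reject H₀.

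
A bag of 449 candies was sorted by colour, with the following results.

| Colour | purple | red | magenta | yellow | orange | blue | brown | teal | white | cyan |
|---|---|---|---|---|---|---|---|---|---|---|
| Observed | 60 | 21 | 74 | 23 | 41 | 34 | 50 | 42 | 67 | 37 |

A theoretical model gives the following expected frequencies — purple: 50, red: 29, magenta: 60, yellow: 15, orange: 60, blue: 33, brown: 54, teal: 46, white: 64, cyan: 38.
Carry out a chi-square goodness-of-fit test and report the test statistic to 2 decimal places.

χ² = (60−50)²/50 + (21−29)²/29 + (74−60)²/60 + (23−15)²/15 + (41−60)²/60 + (34−33)²/33 + (50−54)²/54 + (42−46)²/46 + (67−64)²/64 + (37−38)²/38
   = 2.000 + 2.207 + 3.267 + 4.267 + 6.017 + 0.030 + 0.296 + 0.348 + 0.141 + 0.026
Sum = 18.60

18.60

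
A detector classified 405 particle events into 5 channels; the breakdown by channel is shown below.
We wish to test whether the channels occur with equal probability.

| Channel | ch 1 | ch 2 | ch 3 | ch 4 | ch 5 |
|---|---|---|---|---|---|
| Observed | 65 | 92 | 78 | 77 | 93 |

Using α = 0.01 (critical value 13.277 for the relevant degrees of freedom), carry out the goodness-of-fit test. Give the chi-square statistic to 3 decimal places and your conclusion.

Under H₀ each category has probability 1/5, so each expected count is 405/5 = 81.
χ² = (65−81)²/81 + (92−81)²/81 + (78−81)²/81 + (77−81)²/81 + (93−81)²/81
   = 3.1605 + 1.4938 + 0.1111 + 0.1975 + 1.7778
Sum = 6.741
df = 4. Since 6.741 < 13.277, we do not reject H₀.

6.741; do not reject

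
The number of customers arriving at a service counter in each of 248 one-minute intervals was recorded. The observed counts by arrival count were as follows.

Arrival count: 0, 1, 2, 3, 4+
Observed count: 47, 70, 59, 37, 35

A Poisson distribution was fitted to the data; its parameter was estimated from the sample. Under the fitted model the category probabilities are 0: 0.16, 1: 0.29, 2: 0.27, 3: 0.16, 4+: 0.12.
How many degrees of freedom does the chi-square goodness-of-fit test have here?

There are k = 5 categories and 1 parameter estimated from the data, so df = 5 − 1 − 1 = 3.

3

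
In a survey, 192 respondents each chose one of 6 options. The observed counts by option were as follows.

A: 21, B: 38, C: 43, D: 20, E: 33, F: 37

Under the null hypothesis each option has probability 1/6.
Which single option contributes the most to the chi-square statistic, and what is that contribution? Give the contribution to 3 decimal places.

Under H₀ each category has probability 1/6, so each expected count is 192/6 = 32.
cat         O        E   (O−E)²/E
A          21       32     3.7813
B          38       32     1.1250
C          43       32     3.7813
D          20       32     4.5000
E          33       32     0.0313
F          37       32     0.7813
The largest term is for D: 4.500.

D, 4.500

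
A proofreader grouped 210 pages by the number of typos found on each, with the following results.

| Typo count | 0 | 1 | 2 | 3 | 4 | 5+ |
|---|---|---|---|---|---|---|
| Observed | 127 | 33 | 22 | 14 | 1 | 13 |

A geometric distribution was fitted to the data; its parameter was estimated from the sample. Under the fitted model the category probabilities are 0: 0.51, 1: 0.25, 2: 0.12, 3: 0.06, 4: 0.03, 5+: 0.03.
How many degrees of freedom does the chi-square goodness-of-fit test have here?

There are k = 6 categories and 1 parameter estimated from the data, so df = 6 − 1 − 1 = 4.

4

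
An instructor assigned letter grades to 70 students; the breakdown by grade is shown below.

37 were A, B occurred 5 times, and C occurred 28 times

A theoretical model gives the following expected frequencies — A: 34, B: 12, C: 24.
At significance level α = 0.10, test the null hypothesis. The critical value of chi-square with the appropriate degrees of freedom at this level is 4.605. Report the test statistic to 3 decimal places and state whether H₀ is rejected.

5.015; reject

A: (37 − 34)²/34 = 9/34 = 0.2647
B: (5 − 12)²/12 = 49/12 = 4.0833
C: (28 − 24)²/24 = 16/24 = 0.6667
Sum = 5.015
df = 2. Since 5.015 > 4.605, we reject H₀.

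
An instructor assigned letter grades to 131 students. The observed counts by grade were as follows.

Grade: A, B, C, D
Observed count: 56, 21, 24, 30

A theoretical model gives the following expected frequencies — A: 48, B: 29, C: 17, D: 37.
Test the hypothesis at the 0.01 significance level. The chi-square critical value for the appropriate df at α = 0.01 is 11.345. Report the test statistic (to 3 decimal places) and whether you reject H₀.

7.747; do not reject

χ² = (56−48)²/48 + (21−29)²/29 + (24−17)²/17 + (30−37)²/37
   = 1.3333 + 2.2069 + 2.8824 + 1.3243
Sum = 7.747
df = 3. Since 7.747 < 11.345, we do not reject H₀.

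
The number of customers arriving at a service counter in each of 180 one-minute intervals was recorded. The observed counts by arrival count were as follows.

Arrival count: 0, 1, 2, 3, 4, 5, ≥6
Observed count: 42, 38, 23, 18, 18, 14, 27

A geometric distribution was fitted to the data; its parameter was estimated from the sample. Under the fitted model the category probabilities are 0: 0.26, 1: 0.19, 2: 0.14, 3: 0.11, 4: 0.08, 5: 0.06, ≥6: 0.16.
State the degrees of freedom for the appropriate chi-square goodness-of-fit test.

5

There are k = 7 categories and 1 parameter estimated from the data, so df = 7 − 1 − 1 = 5.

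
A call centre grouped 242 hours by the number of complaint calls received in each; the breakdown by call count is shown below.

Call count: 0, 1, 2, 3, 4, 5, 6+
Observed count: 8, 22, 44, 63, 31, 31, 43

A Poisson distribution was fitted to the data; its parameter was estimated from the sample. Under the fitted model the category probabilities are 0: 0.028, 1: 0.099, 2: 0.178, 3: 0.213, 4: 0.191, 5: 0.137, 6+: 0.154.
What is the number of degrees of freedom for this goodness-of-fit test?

There are k = 7 categories and 1 parameter estimated from the data, so df = 7 − 1 − 1 = 5.

5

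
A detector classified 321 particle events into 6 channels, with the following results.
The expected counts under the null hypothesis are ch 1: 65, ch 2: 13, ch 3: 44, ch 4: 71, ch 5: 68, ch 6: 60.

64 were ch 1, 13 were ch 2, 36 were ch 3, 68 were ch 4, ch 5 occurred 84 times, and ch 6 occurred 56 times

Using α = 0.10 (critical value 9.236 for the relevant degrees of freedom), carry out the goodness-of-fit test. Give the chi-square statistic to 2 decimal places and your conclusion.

ch 1: (64 − 65)²/65 = 1/65 = 0.015
ch 2: (13 − 13)²/13 = 0/13 = 0.000
ch 3: (36 − 44)²/44 = 64/44 = 1.455
ch 4: (68 − 71)²/71 = 9/71 = 0.127
ch 5: (84 − 68)²/68 = 256/68 = 3.765
ch 6: (56 − 60)²/60 = 16/60 = 0.267
Sum = 5.63
df = 5. Since 5.63 < 9.236, we do not reject H₀.

5.63; do not reject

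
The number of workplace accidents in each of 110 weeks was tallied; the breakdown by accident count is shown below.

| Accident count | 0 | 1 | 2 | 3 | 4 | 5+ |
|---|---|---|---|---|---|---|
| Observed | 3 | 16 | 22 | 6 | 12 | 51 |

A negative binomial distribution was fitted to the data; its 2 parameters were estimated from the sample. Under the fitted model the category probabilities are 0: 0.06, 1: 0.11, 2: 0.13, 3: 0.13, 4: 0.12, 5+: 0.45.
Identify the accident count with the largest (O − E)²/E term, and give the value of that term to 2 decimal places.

3, 4.82

Expected counts E_i = n·p_i: 110×0.06 = 6.6, 110×0.11 = 12.1, 110×0.13 = 14.3, 110×0.13 = 14.3, 110×0.12 = 13.2, 110×0.45 = 49.5.
cat         O        E   (O−E)²/E
0           3      6.6      1.964
1          16     12.1      1.257
2          22     14.3      4.146
3           6     14.3      4.817
4          12     13.2      0.109
5+         51     49.5      0.045
The largest term is for 3: 4.82.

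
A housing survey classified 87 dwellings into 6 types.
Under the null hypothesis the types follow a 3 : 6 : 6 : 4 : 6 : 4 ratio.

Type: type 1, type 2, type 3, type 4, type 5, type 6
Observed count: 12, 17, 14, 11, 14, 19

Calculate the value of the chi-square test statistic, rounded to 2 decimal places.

7.00

Ratio total = 29. Expected counts: 87×3/29 = 9, 87×6/29 = 18, 87×6/29 = 18, 87×4/29 = 12, 87×6/29 = 18, 87×4/29 = 12.
cat         O        E   (O−E)²/E
type 1     12        9      1.000
type 2     17       18      0.056
type 3     14       18      0.889
type 4     11       12      0.083
type 5     14       18      0.889
type 6     19       12      4.083
Sum = 7.00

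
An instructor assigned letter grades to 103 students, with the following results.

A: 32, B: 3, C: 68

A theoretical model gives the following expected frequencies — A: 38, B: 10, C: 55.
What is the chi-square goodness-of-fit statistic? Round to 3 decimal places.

8.920

cat         O        E   (O−E)²/E
A          32       38     0.9474
B           3       10     4.9000
C          68       55     3.0727
Sum = 8.920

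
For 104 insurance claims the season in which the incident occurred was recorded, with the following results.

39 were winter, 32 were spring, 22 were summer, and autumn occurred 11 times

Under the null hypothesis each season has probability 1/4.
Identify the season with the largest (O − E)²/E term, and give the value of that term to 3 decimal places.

Expected count for each of the 4 categories: 104/4 = 26.
χ² = (39−26)²/26 + (32−26)²/26 + (22−26)²/26 + (11−26)²/26
   = 6.5000 + 1.3846 + 0.6154 + 8.6538
The largest term is for autumn: 8.654.

autumn, 8.654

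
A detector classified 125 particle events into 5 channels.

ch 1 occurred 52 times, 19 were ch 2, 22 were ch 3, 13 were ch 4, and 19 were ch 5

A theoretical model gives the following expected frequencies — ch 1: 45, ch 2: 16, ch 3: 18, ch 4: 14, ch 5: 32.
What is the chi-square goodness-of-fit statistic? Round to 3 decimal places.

χ² = (52−45)²/45 + (19−16)²/16 + (22−18)²/18 + (13−14)²/14 + (19−32)²/32
   = 1.0889 + 0.5625 + 0.8889 + 0.0714 + 5.2813
Sum = 7.893

7.893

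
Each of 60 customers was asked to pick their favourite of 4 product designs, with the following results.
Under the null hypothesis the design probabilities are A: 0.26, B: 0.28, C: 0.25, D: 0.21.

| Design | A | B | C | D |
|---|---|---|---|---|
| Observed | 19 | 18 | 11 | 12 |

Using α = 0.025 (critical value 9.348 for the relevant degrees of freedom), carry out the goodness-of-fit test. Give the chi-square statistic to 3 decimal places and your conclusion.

Expected counts E_i = n·p_i: 60×0.26 = 15.6, 60×0.28 = 16.8, 60×0.25 = 15, 60×0.21 = 12.6.
A: (19 − 15.6)²/15.6 = 11.56/15.6 = 0.7410
B: (18 − 16.8)²/16.8 = 1.44/16.8 = 0.0857
C: (11 − 15)²/15 = 16/15 = 1.0667
D: (12 − 12.6)²/12.6 = 0.36/12.6 = 0.0286
Sum = 1.922
df = 3. Since 1.922 < 9.348, we do not reject H₀.

1.922; do not reject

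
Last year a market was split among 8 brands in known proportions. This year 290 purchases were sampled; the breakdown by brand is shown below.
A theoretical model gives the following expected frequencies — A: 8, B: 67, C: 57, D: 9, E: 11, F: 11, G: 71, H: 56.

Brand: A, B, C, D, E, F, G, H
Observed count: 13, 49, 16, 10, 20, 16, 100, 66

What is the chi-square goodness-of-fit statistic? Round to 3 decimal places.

60.830

χ² = (13−8)²/8 + (49−67)²/67 + (16−57)²/57 + (10−9)²/9 + (20−11)²/11 + (16−11)²/11 + (100−71)²/71 + (66−56)²/56
   = 3.1250 + 4.8358 + 29.4912 + 0.1111 + 7.3636 + 2.2727 + 11.8451 + 1.7857
Sum = 60.830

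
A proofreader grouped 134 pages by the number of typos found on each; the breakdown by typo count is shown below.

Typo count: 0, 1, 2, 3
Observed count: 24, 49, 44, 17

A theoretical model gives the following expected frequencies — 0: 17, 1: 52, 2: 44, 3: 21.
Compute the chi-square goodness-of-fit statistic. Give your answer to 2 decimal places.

0: (24 − 17)²/17 = 49/17 = 2.882
1: (49 − 52)²/52 = 9/52 = 0.173
2: (44 − 44)²/44 = 0/44 = 0.000
3: (17 − 21)²/21 = 16/21 = 0.762
Sum = 3.82

3.82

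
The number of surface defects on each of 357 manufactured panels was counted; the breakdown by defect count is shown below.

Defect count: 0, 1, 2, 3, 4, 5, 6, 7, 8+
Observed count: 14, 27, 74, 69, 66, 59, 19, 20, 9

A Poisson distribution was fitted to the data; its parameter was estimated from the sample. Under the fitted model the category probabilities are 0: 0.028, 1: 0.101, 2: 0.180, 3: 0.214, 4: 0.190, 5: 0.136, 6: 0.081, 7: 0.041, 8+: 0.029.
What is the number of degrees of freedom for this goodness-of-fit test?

There are k = 9 categories and 1 parameter estimated from the data, so df = 9 − 1 − 1 = 7.

7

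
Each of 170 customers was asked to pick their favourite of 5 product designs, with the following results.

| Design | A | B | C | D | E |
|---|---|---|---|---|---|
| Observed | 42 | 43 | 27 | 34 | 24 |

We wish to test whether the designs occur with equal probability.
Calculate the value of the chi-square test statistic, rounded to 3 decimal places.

8.647

Under H₀ each category has probability 1/5, so each expected count is 170/5 = 34.
A: (42 − 34)²/34 = 64/34 = 1.8824
B: (43 − 34)²/34 = 81/34 = 2.3824
C: (27 − 34)²/34 = 49/34 = 1.4412
D: (34 − 34)²/34 = 0/34 = 0.0000
E: (24 − 34)²/34 = 100/34 = 2.9412
Sum = 8.647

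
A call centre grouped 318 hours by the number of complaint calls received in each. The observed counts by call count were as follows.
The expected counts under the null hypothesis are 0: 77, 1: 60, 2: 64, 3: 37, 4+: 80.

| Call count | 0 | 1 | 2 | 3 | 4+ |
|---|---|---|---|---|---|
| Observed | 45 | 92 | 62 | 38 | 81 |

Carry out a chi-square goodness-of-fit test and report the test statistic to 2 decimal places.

cat         O        E   (O−E)²/E
0          45       77     13.299
1          92       60     17.067
2          62       64      0.063
3          38       37      0.027
4+         81       80      0.013
Sum = 30.47

30.47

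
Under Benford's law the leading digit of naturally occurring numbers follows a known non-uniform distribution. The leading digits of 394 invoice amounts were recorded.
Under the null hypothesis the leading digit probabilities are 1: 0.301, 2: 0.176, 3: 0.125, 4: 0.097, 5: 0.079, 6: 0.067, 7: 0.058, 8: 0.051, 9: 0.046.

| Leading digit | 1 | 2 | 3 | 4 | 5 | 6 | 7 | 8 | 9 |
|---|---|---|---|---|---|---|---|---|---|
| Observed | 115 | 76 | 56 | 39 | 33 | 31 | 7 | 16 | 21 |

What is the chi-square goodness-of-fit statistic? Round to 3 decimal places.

Expected counts E_i = n·p_i: 394×0.301 = 118.594, 394×0.176 = 69.344, 394×0.125 = 49.25, 394×0.097 = 38.218, 394×0.079 = 31.126, 394×0.067 = 26.398, 394×0.058 = 22.852, 394×0.051 = 20.094, 394×0.046 = 18.124.
χ² = (115−118.594)²/118.594 + (76−69.344)²/69.344 + (56−49.25)²/49.25 + (39−38.218)²/38.218 + (33−31.126)²/31.126 + (31−26.398)²/26.398 + (7−22.852)²/22.852 + (16−20.094)²/20.094 + (21−18.124)²/18.124
   = 0.1089 + 0.6389 + 0.9251 + 0.0160 + 0.1128 + 0.8023 + 10.9962 + 0.8341 + 0.4564
Sum = 14.891

14.891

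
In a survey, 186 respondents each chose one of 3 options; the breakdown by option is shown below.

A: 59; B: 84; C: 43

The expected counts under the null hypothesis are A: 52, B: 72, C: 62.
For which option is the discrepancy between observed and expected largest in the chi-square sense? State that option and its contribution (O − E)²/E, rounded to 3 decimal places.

cat         O        E   (O−E)²/E
A          59       52     0.9423
B          84       72     2.0000
C          43       62     5.8226
The largest term is for C: 5.823.

C, 5.823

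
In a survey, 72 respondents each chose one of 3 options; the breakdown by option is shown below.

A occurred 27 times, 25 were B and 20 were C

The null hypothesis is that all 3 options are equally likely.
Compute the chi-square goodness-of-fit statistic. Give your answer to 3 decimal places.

1.083

Under H₀ each category has probability 1/3, so each expected count is 72/3 = 24.
cat         O        E   (O−E)²/E
A          27       24     0.3750
B          25       24     0.0417
C          20       24     0.6667
Sum = 1.083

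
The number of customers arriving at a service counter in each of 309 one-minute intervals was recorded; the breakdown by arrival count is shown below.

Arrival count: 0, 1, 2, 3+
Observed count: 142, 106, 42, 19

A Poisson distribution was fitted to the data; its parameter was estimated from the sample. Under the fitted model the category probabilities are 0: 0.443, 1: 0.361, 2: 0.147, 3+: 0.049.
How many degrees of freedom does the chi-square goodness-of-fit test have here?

There are k = 4 categories and 1 parameter estimated from the data, so df = 4 − 1 − 1 = 2.

2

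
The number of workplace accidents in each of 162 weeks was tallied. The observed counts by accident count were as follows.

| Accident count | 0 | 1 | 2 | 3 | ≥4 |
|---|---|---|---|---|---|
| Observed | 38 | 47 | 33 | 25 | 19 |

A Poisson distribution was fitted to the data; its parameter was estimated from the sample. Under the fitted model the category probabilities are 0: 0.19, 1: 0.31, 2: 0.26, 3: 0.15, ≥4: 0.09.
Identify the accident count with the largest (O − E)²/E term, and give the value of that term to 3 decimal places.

2, 1.975

Expected counts E_i = n·p_i: 162×0.19 = 30.78, 162×0.31 = 50.22, 162×0.26 = 42.12, 162×0.15 = 24.3, 162×0.09 = 14.58.
χ² = (38−30.78)²/30.78 + (47−50.22)²/50.22 + (33−42.12)²/42.12 + (25−24.3)²/24.3 + (19−14.58)²/14.58
   = 1.6936 + 0.2065 + 1.9747 + 0.0202 + 1.3399
The largest term is for 2: 1.975.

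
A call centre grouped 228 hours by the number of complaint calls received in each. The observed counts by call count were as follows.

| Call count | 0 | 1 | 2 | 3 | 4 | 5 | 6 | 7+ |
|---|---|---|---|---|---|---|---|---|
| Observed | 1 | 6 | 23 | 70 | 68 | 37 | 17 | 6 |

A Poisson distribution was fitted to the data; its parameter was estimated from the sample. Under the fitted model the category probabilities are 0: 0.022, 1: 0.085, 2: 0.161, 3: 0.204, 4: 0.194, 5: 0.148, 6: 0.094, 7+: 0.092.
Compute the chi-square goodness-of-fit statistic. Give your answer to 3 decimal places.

Expected counts E_i = n·p_i: 228×0.022 = 5.016, 228×0.085 = 19.38, 228×0.161 = 36.708, 228×0.204 = 46.512, 228×0.194 = 44.232, 228×0.148 = 33.744, 228×0.094 = 21.432, 228×0.092 = 20.976.
χ² = (1−5.016)²/5.016 + (6−19.38)²/19.38 + (23−36.708)²/36.708 + (70−46.512)²/46.512 + (68−44.232)²/44.232 + (37−33.744)²/33.744 + (17−21.432)²/21.432 + (6−20.976)²/20.976
   = 3.2154 + 9.2376 + 5.1190 + 11.8612 + 12.7717 + 0.3142 + 0.9165 + 10.6922
Sum = 54.128

54.128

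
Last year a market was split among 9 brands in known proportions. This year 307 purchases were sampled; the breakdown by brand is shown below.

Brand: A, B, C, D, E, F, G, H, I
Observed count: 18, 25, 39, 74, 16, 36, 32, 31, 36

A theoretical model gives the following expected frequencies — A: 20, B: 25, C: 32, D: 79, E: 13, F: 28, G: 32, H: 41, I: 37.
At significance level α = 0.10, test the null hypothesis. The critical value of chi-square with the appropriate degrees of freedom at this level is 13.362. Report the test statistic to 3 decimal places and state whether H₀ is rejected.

7.492; do not reject

A: (18 − 20)²/20 = 4/20 = 0.2000
B: (25 − 25)²/25 = 0/25 = 0.0000
C: (39 − 32)²/32 = 49/32 = 1.5313
D: (74 − 79)²/79 = 25/79 = 0.3165
E: (16 − 13)²/13 = 9/13 = 0.6923
F: (36 − 28)²/28 = 64/28 = 2.2857
G: (32 − 32)²/32 = 0/32 = 0.0000
H: (31 − 41)²/41 = 100/41 = 2.4390
I: (36 − 37)²/37 = 1/37 = 0.0270
Sum = 7.492
df = 8. Since 7.492 < 13.362, we do not reject H₀.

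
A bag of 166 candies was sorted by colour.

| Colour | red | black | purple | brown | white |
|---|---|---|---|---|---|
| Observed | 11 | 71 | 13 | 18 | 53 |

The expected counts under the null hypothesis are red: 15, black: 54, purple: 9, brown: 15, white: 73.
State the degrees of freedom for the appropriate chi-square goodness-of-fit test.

There are k = 5 categories and no parameters were estimated from the data, so df = 5 − 1 = 4.

4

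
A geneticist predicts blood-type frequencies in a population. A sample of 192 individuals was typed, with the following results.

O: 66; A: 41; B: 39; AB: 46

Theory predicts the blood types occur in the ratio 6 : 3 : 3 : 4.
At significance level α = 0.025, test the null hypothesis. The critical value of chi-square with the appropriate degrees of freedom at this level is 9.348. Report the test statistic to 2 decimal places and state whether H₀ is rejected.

Ratio total = 16. Expected counts: 192×6/16 = 72, 192×3/16 = 36, 192×3/16 = 36, 192×4/16 = 48.
χ² = (66−72)²/72 + (41−36)²/36 + (39−36)²/36 + (46−48)²/48
   = 0.500 + 0.694 + 0.250 + 0.083
Sum = 1.53
df = 3. Since 1.53 < 9.348, we do not reject H₀.

1.53; do not reject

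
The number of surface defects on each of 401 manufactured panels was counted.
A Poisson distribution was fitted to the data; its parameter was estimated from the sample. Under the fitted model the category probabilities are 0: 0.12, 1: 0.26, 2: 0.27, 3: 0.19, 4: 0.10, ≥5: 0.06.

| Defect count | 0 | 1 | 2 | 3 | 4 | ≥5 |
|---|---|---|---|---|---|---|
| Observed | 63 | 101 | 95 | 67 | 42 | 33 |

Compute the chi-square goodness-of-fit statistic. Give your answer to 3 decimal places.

10.850

Expected counts E_i = n·p_i: 401×0.12 = 48.12, 401×0.26 = 104.26, 401×0.27 = 108.27, 401×0.19 = 76.19, 401×0.10 = 40.1, 401×0.06 = 24.06.
0: (63 − 48.12)²/48.12 = 221.4144/48.12 = 4.6013
1: (101 − 104.26)²/104.26 = 10.6276/104.26 = 0.1019
2: (95 − 108.27)²/108.27 = 176.0929/108.27 = 1.6264
3: (67 − 76.19)²/76.19 = 84.4561/76.19 = 1.1085
4: (42 − 40.1)²/40.1 = 3.61/40.1 = 0.0900
≥5: (33 − 24.06)²/24.06 = 79.9236/24.06 = 3.3218
Sum = 10.850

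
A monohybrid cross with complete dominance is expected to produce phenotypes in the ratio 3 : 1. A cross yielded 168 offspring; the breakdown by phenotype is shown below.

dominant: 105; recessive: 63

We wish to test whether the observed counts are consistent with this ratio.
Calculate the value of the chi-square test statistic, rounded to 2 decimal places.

14.00

Ratio total = 4. Expected counts: 168×3/4 = 126, 168×1/4 = 42.
χ² = (105−126)²/126 + (63−42)²/42
   = 3.500 + 10.500
Sum = 14.00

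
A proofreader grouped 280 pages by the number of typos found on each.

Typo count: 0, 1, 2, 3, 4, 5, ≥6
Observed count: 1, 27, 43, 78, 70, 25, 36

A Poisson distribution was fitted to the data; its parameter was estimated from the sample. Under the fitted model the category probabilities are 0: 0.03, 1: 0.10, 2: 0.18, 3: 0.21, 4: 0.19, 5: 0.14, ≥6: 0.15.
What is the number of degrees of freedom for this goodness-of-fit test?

There are k = 7 categories and 1 parameter estimated from the data, so df = 7 − 1 − 1 = 5.

5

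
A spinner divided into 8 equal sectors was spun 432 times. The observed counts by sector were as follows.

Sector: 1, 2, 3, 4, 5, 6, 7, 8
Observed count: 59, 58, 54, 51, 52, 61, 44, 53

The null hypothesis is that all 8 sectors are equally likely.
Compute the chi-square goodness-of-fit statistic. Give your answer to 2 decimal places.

Expected count for each of the 8 categories: 432/8 = 54.
cat         O        E   (O−E)²/E
1          59       54      0.463
2          58       54      0.296
3          54       54      0.000
4          51       54      0.167
5          52       54      0.074
6          61       54      0.907
7          44       54      1.852
8          53       54      0.019
Sum = 3.78

3.78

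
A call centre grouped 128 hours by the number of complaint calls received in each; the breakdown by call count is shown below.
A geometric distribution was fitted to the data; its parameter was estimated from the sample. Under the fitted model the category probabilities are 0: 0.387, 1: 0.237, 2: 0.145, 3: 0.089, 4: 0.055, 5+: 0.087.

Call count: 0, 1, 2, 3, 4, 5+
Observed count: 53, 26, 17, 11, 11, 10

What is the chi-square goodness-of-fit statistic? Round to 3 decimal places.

3.350

Expected counts E_i = n·p_i: 128×0.387 = 49.536, 128×0.237 = 30.336, 128×0.145 = 18.56, 128×0.089 = 11.392, 128×0.055 = 7.04, 128×0.087 = 11.136.
0: (53 − 49.536)²/49.536 = 11.999296/49.536 = 0.2422
1: (26 − 30.336)²/30.336 = 18.800896/30.336 = 0.6198
2: (17 − 18.56)²/18.56 = 2.4336/18.56 = 0.1311
3: (11 − 11.392)²/11.392 = 0.153664/11.392 = 0.0135
4: (11 − 7.04)²/7.04 = 15.6816/7.04 = 2.2275
5+: (10 − 11.136)²/11.136 = 1.290496/11.136 = 0.1159
Sum = 3.350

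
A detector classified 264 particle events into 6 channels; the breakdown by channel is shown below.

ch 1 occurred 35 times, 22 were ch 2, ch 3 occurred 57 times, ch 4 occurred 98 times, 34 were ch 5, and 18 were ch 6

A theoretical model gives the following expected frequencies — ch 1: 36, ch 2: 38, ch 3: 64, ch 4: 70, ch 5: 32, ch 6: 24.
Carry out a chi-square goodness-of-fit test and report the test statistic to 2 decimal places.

cat         O        E   (O−E)²/E
ch 1       35       36      0.028
ch 2       22       38      6.737
ch 3       57       64      0.766
ch 4       98       70     11.200
ch 5       34       32      0.125
ch 6       18       24      1.500
Sum = 20.36

20.36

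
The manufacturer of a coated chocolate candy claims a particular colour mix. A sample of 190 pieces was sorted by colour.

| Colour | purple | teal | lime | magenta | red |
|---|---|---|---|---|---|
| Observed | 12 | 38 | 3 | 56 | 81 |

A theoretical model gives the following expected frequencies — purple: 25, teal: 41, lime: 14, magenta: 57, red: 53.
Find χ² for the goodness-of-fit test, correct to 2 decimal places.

30.43

purple: (12 − 25)²/25 = 169/25 = 6.760
teal: (38 − 41)²/41 = 9/41 = 0.220
lime: (3 − 14)²/14 = 121/14 = 8.643
magenta: (56 − 57)²/57 = 1/57 = 0.018
red: (81 − 53)²/53 = 784/53 = 14.792
Sum = 30.43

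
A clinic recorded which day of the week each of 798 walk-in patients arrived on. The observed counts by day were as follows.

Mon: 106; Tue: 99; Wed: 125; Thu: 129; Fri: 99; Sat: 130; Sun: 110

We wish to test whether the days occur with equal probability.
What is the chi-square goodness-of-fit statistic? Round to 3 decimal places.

9.930

Expected count for each of the 7 categories: 798/7 = 114.
χ² = (106−114)²/114 + (99−114)²/114 + (125−114)²/114 + (129−114)²/114 + (99−114)²/114 + (130−114)²/114 + (110−114)²/114
   = 0.5614 + 1.9737 + 1.0614 + 1.9737 + 1.9737 + 2.2456 + 0.1404
Sum = 9.930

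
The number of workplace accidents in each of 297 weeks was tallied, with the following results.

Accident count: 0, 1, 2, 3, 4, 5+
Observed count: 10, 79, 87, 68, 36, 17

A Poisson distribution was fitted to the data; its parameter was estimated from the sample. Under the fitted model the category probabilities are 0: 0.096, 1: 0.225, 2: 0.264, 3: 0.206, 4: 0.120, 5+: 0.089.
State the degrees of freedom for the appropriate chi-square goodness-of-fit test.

There are k = 6 categories and 1 parameter estimated from the data, so df = 6 − 1 − 1 = 4.

4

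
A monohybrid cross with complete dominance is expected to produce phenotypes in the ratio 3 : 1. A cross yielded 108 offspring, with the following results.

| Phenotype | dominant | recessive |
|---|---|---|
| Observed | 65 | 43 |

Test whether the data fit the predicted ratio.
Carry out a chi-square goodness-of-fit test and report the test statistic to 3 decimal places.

Ratio total = 4. Expected counts: 108×3/4 = 81, 108×1/4 = 27.
cat            O        E   (O−E)²/E
dominant      65       81     3.1605
recessive     43       27     9.4815
Sum = 12.642

12.642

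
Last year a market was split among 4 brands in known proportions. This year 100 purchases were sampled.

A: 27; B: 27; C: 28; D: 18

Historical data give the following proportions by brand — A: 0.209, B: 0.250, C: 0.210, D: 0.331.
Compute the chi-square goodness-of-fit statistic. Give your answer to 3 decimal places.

11.162

Expected counts E_i = n·p_i: 100×0.209 = 20.9, 100×0.250 = 25, 100×0.210 = 21, 100×0.331 = 33.1.
cat         O        E   (O−E)²/E
A          27     20.9     1.7804
B          27       25     0.1600
C          28       21     2.3333
D          18     33.1     6.8885
Sum = 11.162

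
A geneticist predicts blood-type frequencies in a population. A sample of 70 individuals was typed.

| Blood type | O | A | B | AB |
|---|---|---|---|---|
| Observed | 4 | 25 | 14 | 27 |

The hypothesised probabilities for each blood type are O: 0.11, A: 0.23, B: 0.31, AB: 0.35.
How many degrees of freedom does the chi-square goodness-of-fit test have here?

There are k = 4 categories and no parameters were estimated from the data, so df = 4 − 1 = 3.

3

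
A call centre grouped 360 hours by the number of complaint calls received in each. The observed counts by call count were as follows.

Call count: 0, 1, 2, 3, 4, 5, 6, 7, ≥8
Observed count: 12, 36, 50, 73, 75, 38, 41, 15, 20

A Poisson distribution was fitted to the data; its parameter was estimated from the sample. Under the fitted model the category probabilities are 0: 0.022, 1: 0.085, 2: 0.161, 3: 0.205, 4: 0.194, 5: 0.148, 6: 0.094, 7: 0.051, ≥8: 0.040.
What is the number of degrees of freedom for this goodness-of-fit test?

7

There are k = 9 categories and 1 parameter estimated from the data, so df = 9 − 1 − 1 = 7.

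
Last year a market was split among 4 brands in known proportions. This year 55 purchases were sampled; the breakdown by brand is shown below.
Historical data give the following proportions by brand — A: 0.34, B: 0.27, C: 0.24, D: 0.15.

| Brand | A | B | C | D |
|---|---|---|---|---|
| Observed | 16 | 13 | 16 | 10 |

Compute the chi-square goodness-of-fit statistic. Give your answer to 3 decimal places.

Expected counts E_i = n·p_i: 55×0.34 = 18.7, 55×0.27 = 14.85, 55×0.24 = 13.2, 55×0.15 = 8.25.
cat         O        E   (O−E)²/E
A          16     18.7     0.3898
B          13    14.85     0.2305
C          16     13.2     0.5939
D          10     8.25     0.3712
Sum = 1.585

1.585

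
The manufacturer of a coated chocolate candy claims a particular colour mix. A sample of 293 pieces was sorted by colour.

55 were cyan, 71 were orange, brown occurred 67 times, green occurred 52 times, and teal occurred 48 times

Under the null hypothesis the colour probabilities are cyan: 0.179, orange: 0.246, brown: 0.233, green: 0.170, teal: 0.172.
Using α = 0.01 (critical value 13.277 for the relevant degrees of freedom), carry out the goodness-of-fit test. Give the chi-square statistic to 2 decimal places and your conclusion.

0.37; do not reject

Expected counts E_i = n·p_i: 293×0.179 = 52.447, 293×0.246 = 72.078, 293×0.233 = 68.269, 293×0.170 = 49.81, 293×0.172 = 50.396.
χ² = (55−52.447)²/52.447 + (71−72.078)²/72.078 + (67−68.269)²/68.269 + (52−49.81)²/49.81 + (48−50.396)²/50.396
   = 0.124 + 0.016 + 0.024 + 0.096 + 0.114
Sum = 0.37
df = 4. Since 0.37 < 13.277, we do not reject H₀.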